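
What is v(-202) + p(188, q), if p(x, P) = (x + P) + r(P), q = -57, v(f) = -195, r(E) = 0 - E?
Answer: -7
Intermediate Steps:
r(E) = -E
p(x, P) = x (p(x, P) = (x + P) - P = (P + x) - P = x)
v(-202) + p(188, q) = -195 + 188 = -7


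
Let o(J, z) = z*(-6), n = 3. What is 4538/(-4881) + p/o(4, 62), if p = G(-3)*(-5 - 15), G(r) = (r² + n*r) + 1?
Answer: -44181/50437 ≈ -0.87596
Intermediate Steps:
G(r) = 1 + r² + 3*r (G(r) = (r² + 3*r) + 1 = 1 + r² + 3*r)
o(J, z) = -6*z
p = -20 (p = (1 + (-3)² + 3*(-3))*(-5 - 15) = (1 + 9 - 9)*(-20) = 1*(-20) = -20)
4538/(-4881) + p/o(4, 62) = 4538/(-4881) - 20/((-6*62)) = 4538*(-1/4881) - 20/(-372) = -4538/4881 - 20*(-1/372) = -4538/4881 + 5/93 = -44181/50437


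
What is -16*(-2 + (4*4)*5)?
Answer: -1248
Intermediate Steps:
-16*(-2 + (4*4)*5) = -16*(-2 + 16*5) = -16*(-2 + 80) = -16*78 = -1248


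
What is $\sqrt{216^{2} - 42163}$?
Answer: $\sqrt{4493} \approx 67.03$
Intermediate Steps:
$\sqrt{216^{2} - 42163} = \sqrt{46656 - 42163} = \sqrt{4493}$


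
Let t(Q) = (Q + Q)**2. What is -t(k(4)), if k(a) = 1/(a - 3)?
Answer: -4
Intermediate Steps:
k(a) = 1/(-3 + a)
t(Q) = 4*Q**2 (t(Q) = (2*Q)**2 = 4*Q**2)
-t(k(4)) = -4*(1/(-3 + 4))**2 = -4*(1/1)**2 = -4*1**2 = -4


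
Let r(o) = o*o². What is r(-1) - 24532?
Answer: -24533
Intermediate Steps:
r(o) = o³
r(-1) - 24532 = (-1)³ - 24532 = -1 - 24532 = -24533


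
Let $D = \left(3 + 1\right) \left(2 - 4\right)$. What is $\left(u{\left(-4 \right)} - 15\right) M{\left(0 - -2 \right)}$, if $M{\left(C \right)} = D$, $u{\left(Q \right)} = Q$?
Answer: $152$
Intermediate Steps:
$D = -8$ ($D = 4 \left(-2\right) = -8$)
$M{\left(C \right)} = -8$
$\left(u{\left(-4 \right)} - 15\right) M{\left(0 - -2 \right)} = \left(-4 - 15\right) \left(-8\right) = \left(-19\right) \left(-8\right) = 152$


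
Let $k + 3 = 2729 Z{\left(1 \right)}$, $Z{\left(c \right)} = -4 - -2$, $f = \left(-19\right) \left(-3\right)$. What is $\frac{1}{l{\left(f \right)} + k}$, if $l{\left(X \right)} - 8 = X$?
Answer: $- \frac{1}{5396} \approx -0.00018532$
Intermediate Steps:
$f = 57$
$l{\left(X \right)} = 8 + X$
$Z{\left(c \right)} = -2$ ($Z{\left(c \right)} = -4 + 2 = -2$)
$k = -5461$ ($k = -3 + 2729 \left(-2\right) = -3 - 5458 = -5461$)
$\frac{1}{l{\left(f \right)} + k} = \frac{1}{\left(8 + 57\right) - 5461} = \frac{1}{65 - 5461} = \frac{1}{-5396} = - \frac{1}{5396}$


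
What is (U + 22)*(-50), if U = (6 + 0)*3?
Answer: -2000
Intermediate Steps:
U = 18 (U = 6*3 = 18)
(U + 22)*(-50) = (18 + 22)*(-50) = 40*(-50) = -2000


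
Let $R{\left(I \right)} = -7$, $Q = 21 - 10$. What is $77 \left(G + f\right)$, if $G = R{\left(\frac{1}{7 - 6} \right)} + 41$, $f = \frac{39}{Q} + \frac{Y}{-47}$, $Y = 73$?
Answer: $\frac{130256}{47} \approx 2771.4$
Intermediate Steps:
$Q = 11$ ($Q = 21 - 10 = 11$)
$f = \frac{1030}{517}$ ($f = \frac{39}{11} + \frac{73}{-47} = 39 \cdot \frac{1}{11} + 73 \left(- \frac{1}{47}\right) = \frac{39}{11} - \frac{73}{47} = \frac{1030}{517} \approx 1.9923$)
$G = 34$ ($G = -7 + 41 = 34$)
$77 \left(G + f\right) = 77 \left(34 + \frac{1030}{517}\right) = 77 \cdot \frac{18608}{517} = \frac{130256}{47}$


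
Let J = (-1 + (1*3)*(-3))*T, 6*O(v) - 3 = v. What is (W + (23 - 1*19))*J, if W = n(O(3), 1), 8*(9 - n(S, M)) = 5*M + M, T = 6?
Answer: -735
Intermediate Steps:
O(v) = ½ + v/6
n(S, M) = 9 - 3*M/4 (n(S, M) = 9 - (5*M + M)/8 = 9 - 3*M/4)
W = 33/4 (W = 9 - ¾*1 = 9 - ¾ = 33/4 ≈ 8.2500)
J = -60 (J = (-1 + (1*3)*(-3))*6 = (-1 + 3*(-3))*6 = (-1 - 9)*6 = -10*6 = -60)
(W + (23 - 1*19))*J = (33/4 + (23 - 1*19))*(-60) = (33/4 + (23 - 19))*(-60) = (33/4 + 4)*(-60) = (49/4)*(-60) = -735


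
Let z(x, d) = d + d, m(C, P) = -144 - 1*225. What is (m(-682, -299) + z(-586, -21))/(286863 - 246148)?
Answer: -411/40715 ≈ -0.010095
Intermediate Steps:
m(C, P) = -369 (m(C, P) = -144 - 225 = -369)
z(x, d) = 2*d
(m(-682, -299) + z(-586, -21))/(286863 - 246148) = (-369 + 2*(-21))/(286863 - 246148) = (-369 - 42)/40715 = -411*1/40715 = -411/40715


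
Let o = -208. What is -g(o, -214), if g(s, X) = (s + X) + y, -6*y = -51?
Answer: 827/2 ≈ 413.50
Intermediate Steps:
y = 17/2 (y = -⅙*(-51) = 17/2 ≈ 8.5000)
g(s, X) = 17/2 + X + s (g(s, X) = (s + X) + 17/2 = (X + s) + 17/2 = 17/2 + X + s)
-g(o, -214) = -(17/2 - 214 - 208) = -1*(-827/2) = 827/2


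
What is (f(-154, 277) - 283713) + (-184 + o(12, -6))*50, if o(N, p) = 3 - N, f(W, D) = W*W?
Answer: -269647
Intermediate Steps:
f(W, D) = W²
(f(-154, 277) - 283713) + (-184 + o(12, -6))*50 = ((-154)² - 283713) + (-184 + (3 - 1*12))*50 = (23716 - 283713) + (-184 + (3 - 12))*50 = -259997 + (-184 - 9)*50 = -259997 - 193*50 = -259997 - 9650 = -269647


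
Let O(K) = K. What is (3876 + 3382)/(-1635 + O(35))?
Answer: -3629/800 ≈ -4.5362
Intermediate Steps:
(3876 + 3382)/(-1635 + O(35)) = (3876 + 3382)/(-1635 + 35) = 7258/(-1600) = 7258*(-1/1600) = -3629/800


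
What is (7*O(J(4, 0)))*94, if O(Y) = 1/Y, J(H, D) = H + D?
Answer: 329/2 ≈ 164.50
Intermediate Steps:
J(H, D) = D + H
(7*O(J(4, 0)))*94 = (7/(0 + 4))*94 = (7/4)*94 = 329/2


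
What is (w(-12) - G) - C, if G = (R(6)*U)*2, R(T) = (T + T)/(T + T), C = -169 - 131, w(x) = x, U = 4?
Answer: 280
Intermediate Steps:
C = -300
R(T) = 1 (R(T) = (2*T)/((2*T)) = (2*T)*(1/(2*T)) = 1)
G = 8 (G = (1*4)*2 = 4*2 = 8)
(w(-12) - G) - C = (-12 - 1*8) - 1*(-300) = (-12 - 8) + 300 = -20 + 300 = 280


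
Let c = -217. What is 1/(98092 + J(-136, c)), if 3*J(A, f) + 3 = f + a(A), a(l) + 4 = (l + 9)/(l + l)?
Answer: 272/26660757 ≈ 1.0202e-5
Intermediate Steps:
a(l) = -4 + (9 + l)/(2*l) (a(l) = -4 + (l + 9)/(l + l) = -4 + (9 + l)/((2*l)) = -4 + (9 + l)*(1/(2*l)) = -4 + (9 + l)/(2*l))
J(A, f) = -1 + f/3 + (9 - 7*A)/(6*A) (J(A, f) = -1 + (f + (9 - 7*A)/(2*A))/3 = -1 + (f/3 + (9 - 7*A)/(6*A)) = -1 + f/3 + (9 - 7*A)/(6*A))
1/(98092 + J(-136, c)) = 1/(98092 + (-13/6 + (⅓)*(-217) + (3/2)/(-136))) = 1/(98092 + (-13/6 - 217/3 + (3/2)*(-1/136))) = 1/(98092 + (-13/6 - 217/3 - 3/272)) = 1/(98092 - 20267/272) = 1/(26660757/272) = 272/26660757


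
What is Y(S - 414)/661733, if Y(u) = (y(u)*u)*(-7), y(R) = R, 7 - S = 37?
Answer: -1379952/661733 ≈ -2.0854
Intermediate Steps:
S = -30 (S = 7 - 1*37 = 7 - 37 = -30)
Y(u) = -7*u² (Y(u) = (u*u)*(-7) = u²*(-7) = -7*u²)
Y(S - 414)/661733 = -7*(-30 - 414)²/661733 = -7*(-444)²*(1/661733) = -7*197136*(1/661733) = -1379952*1/661733 = -1379952/661733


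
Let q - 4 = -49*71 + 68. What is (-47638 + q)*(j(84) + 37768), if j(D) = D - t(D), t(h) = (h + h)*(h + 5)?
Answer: -1168930500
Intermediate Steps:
t(h) = 2*h*(5 + h) (t(h) = (2*h)*(5 + h) = 2*h*(5 + h))
j(D) = D - 2*D*(5 + D)
q = -3407 (q = 4 + (-49*71 + 68) = 4 + (-3479 + 68) = 4 - 3411 = -3407)
(-47638 + q)*(j(84) + 37768) = (-47638 - 3407)*(84*(-9 - 2*84) + 37768) = -51045*(84*(-9 - 168) + 37768) = -51045*(84*(-177) + 37768) = -51045*(-14868 + 37768) = -51045*22900 = -1168930500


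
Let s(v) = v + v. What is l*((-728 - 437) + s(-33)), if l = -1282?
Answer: 1578142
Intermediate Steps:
s(v) = 2*v
l*((-728 - 437) + s(-33)) = -1282*((-728 - 437) + 2*(-33)) = -1282*(-1165 - 66) = -1282*(-1231) = 1578142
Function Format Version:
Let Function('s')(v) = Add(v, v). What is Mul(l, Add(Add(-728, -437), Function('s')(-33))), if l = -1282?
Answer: 1578142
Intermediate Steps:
Function('s')(v) = Mul(2, v)
Mul(l, Add(Add(-728, -437), Function('s')(-33))) = Mul(-1282, Add(Add(-728, -437), Mul(2, -33))) = Mul(-1282, Add(-1165, -66)) = Mul(-1282, -1231) = 1578142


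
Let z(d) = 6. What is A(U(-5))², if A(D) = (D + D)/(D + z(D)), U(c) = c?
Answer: 100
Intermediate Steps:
A(D) = 2*D/(6 + D) (A(D) = (D + D)/(D + 6) = (2*D)/(6 + D) = 2*D/(6 + D))
A(U(-5))² = (2*(-5)/(6 - 5))² = (2*(-5)/1)² = (2*(-5)*1)² = (-10)² = 100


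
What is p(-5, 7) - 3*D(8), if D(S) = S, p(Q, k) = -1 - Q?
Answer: -20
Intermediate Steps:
p(-5, 7) - 3*D(8) = (-1 - 1*(-5)) - 3*8 = (-1 + 5) - 24 = 4 - 24 = -20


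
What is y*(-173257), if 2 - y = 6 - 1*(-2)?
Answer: 1039542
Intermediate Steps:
y = -6 (y = 2 - (6 - 1*(-2)) = 2 - (6 + 2) = 2 - 1*8 = 2 - 8 = -6)
y*(-173257) = -6*(-173257) = 1039542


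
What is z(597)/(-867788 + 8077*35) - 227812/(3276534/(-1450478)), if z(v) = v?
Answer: 32222660114803975/319512851277 ≈ 1.0085e+5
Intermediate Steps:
z(597)/(-867788 + 8077*35) - 227812/(3276534/(-1450478)) = 597/(-867788 + 8077*35) - 227812/(3276534/(-1450478)) = 597/(-867788 + 282695) - 227812/(3276534*(-1/1450478)) = 597/(-585093) - 227812/(-1638267/725239) = 597*(-1/585093) - 227812*(-725239/1638267) = -199/195031 + 165218147068/1638267 = 32222660114803975/319512851277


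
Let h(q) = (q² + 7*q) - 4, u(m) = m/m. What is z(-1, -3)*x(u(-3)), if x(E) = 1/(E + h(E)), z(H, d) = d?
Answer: -⅗ ≈ -0.60000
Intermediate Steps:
u(m) = 1
h(q) = -4 + q² + 7*q
x(E) = 1/(-4 + E² + 8*E) (x(E) = 1/(E + (-4 + E² + 7*E)) = 1/(-4 + E² + 8*E))
z(-1, -3)*x(u(-3)) = -3/(-4 + 1² + 8*1) = -3/(-4 + 1 + 8) = -3/5 = -3*⅕ = -⅗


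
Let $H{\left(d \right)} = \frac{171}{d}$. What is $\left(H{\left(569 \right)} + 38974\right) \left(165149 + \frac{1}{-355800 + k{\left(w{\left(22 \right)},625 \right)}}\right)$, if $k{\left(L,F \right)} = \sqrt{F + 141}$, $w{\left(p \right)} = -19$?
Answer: $\frac{231818682652181188570441}{36015890362073} - \frac{22176377 \sqrt{766}}{72031780724146} \approx 6.4366 \cdot 10^{9}$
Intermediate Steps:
$k{\left(L,F \right)} = \sqrt{141 + F}$
$\left(H{\left(569 \right)} + 38974\right) \left(165149 + \frac{1}{-355800 + k{\left(w{\left(22 \right)},625 \right)}}\right) = \left(\frac{171}{569} + 38974\right) \left(165149 + \frac{1}{-355800 + \sqrt{141 + 625}}\right) = \left(171 \cdot \frac{1}{569} + 38974\right) \left(165149 + \frac{1}{-355800 + \sqrt{766}}\right) = \left(\frac{171}{569} + 38974\right) \left(165149 + \frac{1}{-355800 + \sqrt{766}}\right) = \frac{22176377 \left(165149 + \frac{1}{-355800 + \sqrt{766}}\right)}{569} = \frac{3662406485173}{569} + \frac{22176377}{569 \left(-355800 + \sqrt{766}\right)}$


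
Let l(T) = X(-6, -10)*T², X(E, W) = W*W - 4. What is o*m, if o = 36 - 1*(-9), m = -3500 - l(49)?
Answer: -10529820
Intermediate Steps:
X(E, W) = -4 + W² (X(E, W) = W² - 4 = -4 + W²)
l(T) = 96*T² (l(T) = (-4 + (-10)²)*T² = (-4 + 100)*T² = 96*T²)
m = -233996 (m = -3500 - 96*49² = -3500 - 96*2401 = -3500 - 1*230496 = -3500 - 230496 = -233996)
o = 45 (o = 36 + 9 = 45)
o*m = 45*(-233996) = -10529820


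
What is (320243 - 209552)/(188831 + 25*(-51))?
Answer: 110691/187556 ≈ 0.59018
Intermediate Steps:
(320243 - 209552)/(188831 + 25*(-51)) = 110691/(188831 - 1275) = 110691/187556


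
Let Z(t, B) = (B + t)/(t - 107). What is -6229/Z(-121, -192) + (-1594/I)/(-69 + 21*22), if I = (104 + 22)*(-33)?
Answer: -1160379704503/255735711 ≈ -4537.4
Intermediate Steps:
Z(t, B) = (B + t)/(-107 + t)
I = -4158 (I = 126*(-33) = -4158)
-6229/Z(-121, -192) + (-1594/I)/(-69 + 21*22) = -6229*(-107 - 121)/(-192 - 121) + (-1594/(-4158))/(-69 + 21*22) = -6229/(-313/(-228)) + (-1594*(-1/4158))/(-69 + 462) = -6229/((-1/228*(-313))) + (797/2079)/393 = -6229/313/228 + (797/2079)*(1/393) = -6229*228/313 + 797/817047 = -1420212/313 + 797/817047 = -1160379704503/255735711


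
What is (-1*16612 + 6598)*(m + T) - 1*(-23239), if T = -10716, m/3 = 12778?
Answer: -276543413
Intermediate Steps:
m = 38334 (m = 3*12778 = 38334)
(-1*16612 + 6598)*(m + T) - 1*(-23239) = (-1*16612 + 6598)*(38334 - 10716) - 1*(-23239) = (-16612 + 6598)*27618 + 23239 = -10014*27618 + 23239 = -276566652 + 23239 = -276543413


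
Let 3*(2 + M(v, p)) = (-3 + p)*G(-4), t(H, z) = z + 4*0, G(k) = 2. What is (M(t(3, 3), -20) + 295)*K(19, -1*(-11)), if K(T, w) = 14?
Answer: 11662/3 ≈ 3887.3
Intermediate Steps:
t(H, z) = z (t(H, z) = z + 0 = z)
M(v, p) = -4 + 2*p/3 (M(v, p) = -2 + ((-3 + p)*2)/3 = -2 + (-6 + 2*p)/3 = -2 + (-2 + 2*p/3) = -4 + 2*p/3)
(M(t(3, 3), -20) + 295)*K(19, -1*(-11)) = ((-4 + (⅔)*(-20)) + 295)*14 = ((-4 - 40/3) + 295)*14 = (-52/3 + 295)*14 = (833/3)*14 = 11662/3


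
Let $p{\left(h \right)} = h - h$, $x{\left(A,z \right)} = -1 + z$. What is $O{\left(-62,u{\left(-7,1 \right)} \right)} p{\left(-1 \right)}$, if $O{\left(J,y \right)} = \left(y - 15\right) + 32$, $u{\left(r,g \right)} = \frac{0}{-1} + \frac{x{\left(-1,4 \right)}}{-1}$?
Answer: $0$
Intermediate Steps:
$p{\left(h \right)} = 0$
$u{\left(r,g \right)} = -3$ ($u{\left(r,g \right)} = \frac{0}{-1} + \frac{-1 + 4}{-1} = 0 \left(-1\right) + 3 \left(-1\right) = 0 - 3 = -3$)
$O{\left(J,y \right)} = 17 + y$ ($O{\left(J,y \right)} = \left(-15 + y\right) + 32 = 17 + y$)
$O{\left(-62,u{\left(-7,1 \right)} \right)} p{\left(-1 \right)} = \left(17 - 3\right) 0 = 14 \cdot 0 = 0$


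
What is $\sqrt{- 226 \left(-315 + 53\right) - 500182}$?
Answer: $i \sqrt{440970} \approx 664.06 i$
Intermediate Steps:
$\sqrt{- 226 \left(-315 + 53\right) - 500182} = \sqrt{\left(-226\right) \left(-262\right) - 500182} = \sqrt{59212 - 500182} = \sqrt{-440970} = i \sqrt{440970}$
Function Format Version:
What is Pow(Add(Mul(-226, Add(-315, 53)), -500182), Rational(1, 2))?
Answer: Mul(I, Pow(440970, Rational(1, 2))) ≈ Mul(664.06, I)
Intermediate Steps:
Pow(Add(Mul(-226, Add(-315, 53)), -500182), Rational(1, 2)) = Pow(Add(Mul(-226, -262), -500182), Rational(1, 2)) = Pow(Add(59212, -500182), Rational(1, 2)) = Pow(-440970, Rational(1, 2)) = Mul(I, Pow(440970, Rational(1, 2)))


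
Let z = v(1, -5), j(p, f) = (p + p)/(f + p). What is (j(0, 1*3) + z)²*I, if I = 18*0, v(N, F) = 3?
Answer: 0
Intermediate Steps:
j(p, f) = 2*p/(f + p) (j(p, f) = (2*p)/(f + p) = 2*p/(f + p))
z = 3
I = 0
(j(0, 1*3) + z)²*I = (2*0/(1*3 + 0) + 3)²*0 = (2*0/(3 + 0) + 3)²*0 = (2*0/3 + 3)²*0 = (2*0*(⅓) + 3)²*0 = (0 + 3)²*0 = 3²*0 = 9*0 = 0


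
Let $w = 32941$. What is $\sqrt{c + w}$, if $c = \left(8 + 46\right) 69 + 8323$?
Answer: $\sqrt{44990} \approx 212.11$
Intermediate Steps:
$c = 12049$ ($c = 54 \cdot 69 + 8323 = 3726 + 8323 = 12049$)
$\sqrt{c + w} = \sqrt{12049 + 32941} = \sqrt{44990}$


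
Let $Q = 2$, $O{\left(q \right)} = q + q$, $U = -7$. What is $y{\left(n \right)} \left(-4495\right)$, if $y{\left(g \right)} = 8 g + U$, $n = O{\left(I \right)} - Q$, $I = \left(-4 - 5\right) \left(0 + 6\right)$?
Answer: $3987065$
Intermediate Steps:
$I = -54$ ($I = \left(-9\right) 6 = -54$)
$O{\left(q \right)} = 2 q$
$n = -110$ ($n = 2 \left(-54\right) - 2 = -108 - 2 = -110$)
$y{\left(g \right)} = -7 + 8 g$ ($y{\left(g \right)} = 8 g - 7 = -7 + 8 g$)
$y{\left(n \right)} \left(-4495\right) = \left(-7 + 8 \left(-110\right)\right) \left(-4495\right) = \left(-7 - 880\right) \left(-4495\right) = \left(-887\right) \left(-4495\right) = 3987065$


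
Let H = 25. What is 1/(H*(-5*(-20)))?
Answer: 1/2500 ≈ 0.00040000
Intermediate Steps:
1/(H*(-5*(-20))) = 1/(25*(-5*(-20))) = 1/(25*100) = 1/2500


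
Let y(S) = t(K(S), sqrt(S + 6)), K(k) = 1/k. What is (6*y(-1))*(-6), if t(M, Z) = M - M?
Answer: 0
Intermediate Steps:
t(M, Z) = 0
y(S) = 0
(6*y(-1))*(-6) = (6*0)*(-6) = 0*(-6) = 0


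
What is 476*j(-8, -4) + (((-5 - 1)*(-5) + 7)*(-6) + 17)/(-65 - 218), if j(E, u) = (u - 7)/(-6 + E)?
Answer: 106047/283 ≈ 374.72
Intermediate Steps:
j(E, u) = (-7 + u)/(-6 + E)
476*j(-8, -4) + (((-5 - 1)*(-5) + 7)*(-6) + 17)/(-65 - 218) = 476*((-7 - 4)/(-6 - 8)) + (((-5 - 1)*(-5) + 7)*(-6) + 17)/(-65 - 218) = 476*(-11/(-14)) + ((-6*(-5) + 7)*(-6) + 17)/(-283) = 476*(-1/14*(-11)) + ((30 + 7)*(-6) + 17)*(-1/283) = 476*(11/14) + (37*(-6) + 17)*(-1/283) = 374 + (-222 + 17)*(-1/283) = 374 - 205*(-1/283) = 374 + 205/283 = 106047/283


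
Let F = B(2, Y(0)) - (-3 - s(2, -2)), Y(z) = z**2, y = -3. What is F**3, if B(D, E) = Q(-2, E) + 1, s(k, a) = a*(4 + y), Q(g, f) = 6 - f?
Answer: 512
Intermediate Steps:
s(k, a) = a (s(k, a) = a*(4 - 3) = a*1 = a)
B(D, E) = 7 - E (B(D, E) = (6 - E) + 1 = 7 - E)
F = 8 (F = (7 - 1*0**2) - (-3 - 1*(-2)) = (7 - 1*0) - (-3 + 2) = (7 + 0) - 1*(-1) = 7 + 1 = 8)
F**3 = 8**3 = 512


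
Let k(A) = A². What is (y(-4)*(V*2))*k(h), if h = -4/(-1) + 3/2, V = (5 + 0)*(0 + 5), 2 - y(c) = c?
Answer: 9075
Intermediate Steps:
y(c) = 2 - c
V = 25 (V = 5*5 = 25)
h = 11/2 (h = -4*(-1) + 3*(½) = 4 + 3/2 = 11/2 ≈ 5.5000)
(y(-4)*(V*2))*k(h) = ((2 - 1*(-4))*(25*2))*(11/2)² = ((2 + 4)*50)*(121/4) = (6*50)*(121/4) = 300*(121/4) = 9075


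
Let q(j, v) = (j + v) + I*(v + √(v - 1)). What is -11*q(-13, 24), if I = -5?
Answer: 1199 + 55*√23 ≈ 1462.8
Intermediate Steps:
q(j, v) = j - 5*√(-1 + v) - 4*v (q(j, v) = (j + v) - 5*(v + √(v - 1)) = (j + v) - 5*(v + √(-1 + v)) = (j + v) + (-5*v - 5*√(-1 + v)) = j - 5*√(-1 + v) - 4*v)
-11*q(-13, 24) = -11*(-13 - 5*√(-1 + 24) - 4*24) = -11*(-13 - 5*√23 - 96) = -11*(-109 - 5*√23) = 1199 + 55*√23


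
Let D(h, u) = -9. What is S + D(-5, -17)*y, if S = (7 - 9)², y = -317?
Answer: 2857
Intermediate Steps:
S = 4 (S = (-2)² = 4)
S + D(-5, -17)*y = 4 - 9*(-317) = 4 + 2853 = 2857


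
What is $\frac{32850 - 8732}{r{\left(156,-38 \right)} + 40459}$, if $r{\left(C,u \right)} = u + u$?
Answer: $\frac{24118}{40383} \approx 0.59723$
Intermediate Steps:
$r{\left(C,u \right)} = 2 u$
$\frac{32850 - 8732}{r{\left(156,-38 \right)} + 40459} = \frac{32850 - 8732}{2 \left(-38\right) + 40459} = \frac{24118}{-76 + 40459} = \frac{24118}{40383}$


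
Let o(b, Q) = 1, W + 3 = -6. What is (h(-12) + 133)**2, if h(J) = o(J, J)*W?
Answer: 15376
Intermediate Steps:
W = -9 (W = -3 - 6 = -9)
h(J) = -9 (h(J) = 1*(-9) = -9)
(h(-12) + 133)**2 = (-9 + 133)**2 = 124**2 = 15376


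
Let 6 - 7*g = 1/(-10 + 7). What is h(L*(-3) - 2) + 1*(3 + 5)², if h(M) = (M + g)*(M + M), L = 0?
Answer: 1436/21 ≈ 68.381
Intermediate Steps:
g = 19/21 (g = 6/7 - 1/(7*(-10 + 7)) = 6/7 - ⅐/(-3) = 6/7 - ⅐*(-⅓) = 6/7 + 1/21 = 19/21 ≈ 0.90476)
h(M) = 2*M*(19/21 + M) (h(M) = (M + 19/21)*(M + M) = (19/21 + M)*(2*M) = 2*M*(19/21 + M))
h(L*(-3) - 2) + 1*(3 + 5)² = 2*(0*(-3) - 2)*(19 + 21*(0*(-3) - 2))/21 + 1*(3 + 5)² = 2*(0 - 2)*(19 + 21*(0 - 2))/21 + 1*8² = (2/21)*(-2)*(19 + 21*(-2)) + 1*64 = (2/21)*(-2)*(19 - 42) + 64 = (2/21)*(-2)*(-23) + 64 = 92/21 + 64 = 1436/21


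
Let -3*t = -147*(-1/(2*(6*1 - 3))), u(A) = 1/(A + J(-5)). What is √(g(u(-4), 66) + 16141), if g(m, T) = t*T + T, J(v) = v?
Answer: 2*√3917 ≈ 125.17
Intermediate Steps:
u(A) = 1/(-5 + A) (u(A) = 1/(A - 5) = 1/(-5 + A))
t = -49/6 (t = -(-49)/((-2*(6*1 - 3))) = -(-49)/((-2*(6 - 3))) = -(-49)/((-2*3)) = -(-49)/(-6) = -(-49)*(-1)/6 = -⅓*49/2 = -49/6 ≈ -8.1667)
g(m, T) = -43*T/6 (g(m, T) = -49*T/6 + T = -43*T/6)
√(g(u(-4), 66) + 16141) = √(-43/6*66 + 16141) = √(-473 + 16141) = √15668 = 2*√3917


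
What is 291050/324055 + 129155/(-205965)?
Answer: 723711589/2669759523 ≈ 0.27108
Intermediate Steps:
291050/324055 + 129155/(-205965) = 291050*(1/324055) + 129155*(-1/205965) = 58210/64811 - 25831/41193 = 723711589/2669759523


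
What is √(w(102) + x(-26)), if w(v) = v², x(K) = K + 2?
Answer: 2*√2595 ≈ 101.88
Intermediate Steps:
x(K) = 2 + K
√(w(102) + x(-26)) = √(102² + (2 - 26)) = √(10404 - 24) = √10380 = 2*√2595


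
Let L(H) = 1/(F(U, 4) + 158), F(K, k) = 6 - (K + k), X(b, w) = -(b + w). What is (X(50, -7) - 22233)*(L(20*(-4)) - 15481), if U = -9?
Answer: 58280431488/169 ≈ 3.4485e+8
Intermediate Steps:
X(b, w) = -b - w
F(K, k) = 6 - K - k (F(K, k) = 6 + (-K - k) = 6 - K - k)
L(H) = 1/169 (L(H) = 1/((6 - 1*(-9) - 1*4) + 158) = 1/((6 + 9 - 4) + 158) = 1/(11 + 158) = 1/169)
(X(50, -7) - 22233)*(L(20*(-4)) - 15481) = ((-1*50 - 1*(-7)) - 22233)*(1/169 - 15481) = ((-50 + 7) - 22233)*(-2616288/169) = (-43 - 22233)*(-2616288/169) = -22276*(-2616288/169) = 58280431488/169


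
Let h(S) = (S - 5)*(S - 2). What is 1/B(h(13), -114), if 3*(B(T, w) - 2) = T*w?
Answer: -1/3342 ≈ -0.00029922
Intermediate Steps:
h(S) = (-5 + S)*(-2 + S)
B(T, w) = 2 + T*w/3 (B(T, w) = 2 + (T*w)/3 = 2 + T*w/3)
1/B(h(13), -114) = 1/(2 + (⅓)*(10 + 13² - 7*13)*(-114)) = 1/(2 + (⅓)*(10 + 169 - 91)*(-114)) = 1/(2 + (⅓)*88*(-114)) = 1/(2 - 3344) = 1/(-3342) = -1/3342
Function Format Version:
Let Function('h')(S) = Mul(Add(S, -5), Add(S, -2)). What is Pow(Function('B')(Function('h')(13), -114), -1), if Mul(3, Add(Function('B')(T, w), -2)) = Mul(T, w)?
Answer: Rational(-1, 3342) ≈ -0.00029922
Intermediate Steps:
Function('h')(S) = Mul(Add(-5, S), Add(-2, S))
Function('B')(T, w) = Add(2, Mul(Rational(1, 3), T, w)) (Function('B')(T, w) = Add(2, Mul(Rational(1, 3), Mul(T, w))) = Add(2, Mul(Rational(1, 3), T, w)))
Pow(Function('B')(Function('h')(13), -114), -1) = Pow(Add(2, Mul(Rational(1, 3), Add(10, Pow(13, 2), Mul(-7, 13)), -114)), -1) = Pow(Add(2, Mul(Rational(1, 3), Add(10, 169, -91), -114)), -1) = Pow(Add(2, Mul(Rational(1, 3), 88, -114)), -1) = Pow(Add(2, -3344), -1) = Pow(-3342, -1) = Rational(-1, 3342)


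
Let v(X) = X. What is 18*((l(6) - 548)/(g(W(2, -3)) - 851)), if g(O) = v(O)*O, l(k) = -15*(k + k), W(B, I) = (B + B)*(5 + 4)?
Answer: -13104/445 ≈ -29.447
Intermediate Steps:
W(B, I) = 18*B (W(B, I) = (2*B)*9 = 18*B)
l(k) = -30*k
g(O) = O² (g(O) = O*O = O²)
18*((l(6) - 548)/(g(W(2, -3)) - 851)) = 18*((-30*6 - 548)/((18*2)² - 851)) = 18*((-180 - 548)/(36² - 851)) = 18*(-728/(1296 - 851)) = 18*(-728/445) = -13104/445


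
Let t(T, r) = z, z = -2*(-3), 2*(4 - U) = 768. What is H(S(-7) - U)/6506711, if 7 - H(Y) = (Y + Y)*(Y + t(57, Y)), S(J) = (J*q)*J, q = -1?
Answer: -223087/6506711 ≈ -0.034286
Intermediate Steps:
U = -380 (U = 4 - ½*768 = 4 - 384 = -380)
S(J) = -J² (S(J) = (J*(-1))*J = (-J)*J = -J²)
z = 6
t(T, r) = 6
H(Y) = 7 - 2*Y*(6 + Y) (H(Y) = 7 - (Y + Y)*(Y + 6) = 7 - 2*Y*(6 + Y))
H(S(-7) - U)/6506711 = (7 - 12*(-1*(-7)² - 1*(-380)) - 2*(-1*(-7)² - 1*(-380))²)/6506711 = (7 - 12*(-1*49 + 380) - 2*(-1*49 + 380)²)*(1/6506711) = (7 - 12*(-49 + 380) - 2*(-49 + 380)²)*(1/6506711) = (7 - 12*331 - 2*331²)*(1/6506711) = (7 - 3972 - 2*109561)*(1/6506711) = (7 - 3972 - 219122)*(1/6506711) = -223087*1/6506711 = -223087/6506711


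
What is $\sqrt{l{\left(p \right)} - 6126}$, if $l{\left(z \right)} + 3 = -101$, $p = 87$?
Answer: $i \sqrt{6230} \approx 78.93 i$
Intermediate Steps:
$l{\left(z \right)} = -104$ ($l{\left(z \right)} = -3 - 101 = -104$)
$\sqrt{l{\left(p \right)} - 6126} = \sqrt{-104 - 6126} = \sqrt{-6230} = i \sqrt{6230}$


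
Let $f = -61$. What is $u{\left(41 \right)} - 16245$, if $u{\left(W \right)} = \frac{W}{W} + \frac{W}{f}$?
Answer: $- \frac{990925}{61} \approx -16245.0$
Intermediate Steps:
$u{\left(W \right)} = 1 - \frac{W}{61}$ ($u{\left(W \right)} = \frac{W}{W} + \frac{W}{-61} = 1 + W \left(- \frac{1}{61}\right) = 1 - \frac{W}{61}$)
$u{\left(41 \right)} - 16245 = \left(1 - \frac{41}{61}\right) - 16245 = \frac{20}{61} - 16245 = - \frac{990925}{61}$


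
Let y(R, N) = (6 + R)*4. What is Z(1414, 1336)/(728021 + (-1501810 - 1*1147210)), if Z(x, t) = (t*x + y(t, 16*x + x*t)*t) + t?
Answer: -3020696/640333 ≈ -4.7174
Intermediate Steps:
y(R, N) = 24 + 4*R
Z(x, t) = t + t*x + t*(24 + 4*t) (Z(x, t) = (t*x + (24 + 4*t)*t) + t = (t*x + t*(24 + 4*t)) + t = t + t*x + t*(24 + 4*t))
Z(1414, 1336)/(728021 + (-1501810 - 1*1147210)) = (1336*(25 + 1414 + 4*1336))/(728021 + (-1501810 - 1*1147210)) = (1336*(25 + 1414 + 5344))/(728021 + (-1501810 - 1147210)) = (1336*6783)/(728021 - 2649020) = 9062088/(-1920999) = 9062088*(-1/1920999) = -3020696/640333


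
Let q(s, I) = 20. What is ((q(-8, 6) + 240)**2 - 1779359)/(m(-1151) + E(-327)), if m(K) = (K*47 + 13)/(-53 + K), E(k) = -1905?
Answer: 5311747/5772 ≈ 920.26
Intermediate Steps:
m(K) = (13 + 47*K)/(-53 + K) (m(K) = (47*K + 13)/(-53 + K) = (13 + 47*K)/(-53 + K))
((q(-8, 6) + 240)**2 - 1779359)/(m(-1151) + E(-327)) = ((20 + 240)**2 - 1779359)/((13 + 47*(-1151))/(-53 - 1151) - 1905) = (260**2 - 1779359)/((13 - 54097)/(-1204) - 1905) = (67600 - 1779359)/(-1/1204*(-54084) - 1905) = -1711759/(13521/301 - 1905) = -1711759/(-559884/301) = -1711759*(-301/559884) = 5311747/5772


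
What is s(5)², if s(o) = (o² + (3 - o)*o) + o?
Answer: 400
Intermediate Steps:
s(o) = o + o² + o*(3 - o) (s(o) = (o² + o*(3 - o)) + o = o + o² + o*(3 - o))
s(5)² = (4*5)² = 20² = 400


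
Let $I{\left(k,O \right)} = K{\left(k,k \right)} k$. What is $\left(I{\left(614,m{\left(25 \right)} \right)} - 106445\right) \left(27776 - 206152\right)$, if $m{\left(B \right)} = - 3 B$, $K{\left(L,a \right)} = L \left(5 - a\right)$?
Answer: $40972433677384$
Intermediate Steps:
$I{\left(k,O \right)} = k^{2} \left(5 - k\right)$ ($I{\left(k,O \right)} = k \left(5 - k\right) k = k^{2} \left(5 - k\right)$)
$\left(I{\left(614,m{\left(25 \right)} \right)} - 106445\right) \left(27776 - 206152\right) = \left(614^{2} \left(5 - 614\right) - 106445\right) \left(27776 - 206152\right) = \left(376996 \left(5 - 614\right) - 106445\right) \left(-178376\right) = \left(376996 \left(-609\right) - 106445\right) \left(-178376\right) = \left(-229590564 - 106445\right) \left(-178376\right) = \left(-229697009\right) \left(-178376\right) = 40972433677384$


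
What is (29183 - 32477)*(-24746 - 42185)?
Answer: 220470714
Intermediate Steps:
(29183 - 32477)*(-24746 - 42185) = -3294*(-66931) = 220470714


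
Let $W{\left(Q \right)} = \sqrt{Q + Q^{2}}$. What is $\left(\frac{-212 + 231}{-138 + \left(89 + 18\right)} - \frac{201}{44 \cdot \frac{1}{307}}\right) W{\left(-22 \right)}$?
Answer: $- \frac{1913753 \sqrt{462}}{1364} \approx -30157.0$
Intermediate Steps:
$\left(\frac{-212 + 231}{-138 + \left(89 + 18\right)} - \frac{201}{44 \cdot \frac{1}{307}}\right) W{\left(-22 \right)} = \left(\frac{-212 + 231}{-138 + \left(89 + 18\right)} - \frac{201}{44 \cdot \frac{1}{307}}\right) \sqrt{- 22 \left(1 - 22\right)} = \left(\frac{19}{-138 + 107} - \frac{201}{44 \cdot \frac{1}{307}}\right) \sqrt{\left(-22\right) \left(-21\right)} = \left(\frac{19}{-31} - \frac{201}{\frac{44}{307}}\right) \sqrt{462} = \left(19 \left(- \frac{1}{31}\right) - \frac{61707}{44}\right) \sqrt{462} = \left(- \frac{19}{31} - \frac{61707}{44}\right) \sqrt{462} = - \frac{1913753 \sqrt{462}}{1364}$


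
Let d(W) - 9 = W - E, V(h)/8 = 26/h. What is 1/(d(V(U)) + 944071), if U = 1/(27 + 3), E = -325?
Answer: 1/950645 ≈ 1.0519e-6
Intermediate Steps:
U = 1/30 ≈ 0.033333
V(h) = 208/h (V(h) = 8*(26/h) = 208/h)
d(W) = 334 + W (d(W) = 9 + (W - 1*(-325)) = 9 + (W + 325) = 9 + (325 + W) = 334 + W)
1/(d(V(U)) + 944071) = 1/((334 + 208/(1/30)) + 944071) = 1/((334 + 208*30) + 944071) = 1/((334 + 6240) + 944071) = 1/(6574 + 944071) = 1/950645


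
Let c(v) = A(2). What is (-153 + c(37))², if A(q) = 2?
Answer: 22801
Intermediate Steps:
c(v) = 2
(-153 + c(37))² = (-153 + 2)² = (-151)² = 22801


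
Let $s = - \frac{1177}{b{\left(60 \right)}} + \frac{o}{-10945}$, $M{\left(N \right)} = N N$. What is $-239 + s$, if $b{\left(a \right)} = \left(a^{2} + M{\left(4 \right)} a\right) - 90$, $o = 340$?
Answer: $- \frac{2341454783}{9784830} \approx -239.29$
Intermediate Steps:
$M{\left(N \right)} = N^{2}$
$b{\left(a \right)} = -90 + a^{2} + 16 a$ ($b{\left(a \right)} = \left(a^{2} + 4^{2} a\right) - 90 = \left(a^{2} + 16 a\right) - 90 = -90 + a^{2} + 16 a$)
$s = - \frac{2880413}{9784830}$ ($s = - \frac{1177}{-90 + 60^{2} + 16 \cdot 60} + \frac{340}{-10945} = - \frac{1177}{-90 + 3600 + 960} + 340 \left(- \frac{1}{10945}\right) = - \frac{1177}{4470} - \frac{68}{2189} = - \frac{2880413}{9784830} \approx -0.29438$)
$-239 + s = -239 - \frac{2880413}{9784830} = - \frac{2341454783}{9784830}$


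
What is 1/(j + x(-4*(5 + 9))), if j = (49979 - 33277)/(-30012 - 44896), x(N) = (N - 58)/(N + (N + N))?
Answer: 524356/238899 ≈ 2.1949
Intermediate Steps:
x(N) = (-58 + N)/(3*N) (x(N) = (-58 + N)/(N + 2*N) = (-58 + N)/((3*N)) = (-58 + N)*(1/(3*N)) = (-58 + N)/(3*N))
j = -8351/37454 (j = 16702/(-74908) = 16702*(-1/74908) = -8351/37454 ≈ -0.22297)
1/(j + x(-4*(5 + 9))) = 1/(-8351/37454 + (-58 - 4*(5 + 9))/(3*((-4*(5 + 9))))) = 1/(-8351/37454 + (-58 - 4*14)/(3*((-4*14)))) = 1/(-8351/37454 + (⅓)*(-58 - 56)/(-56)) = 1/(-8351/37454 + (⅓)*(-1/56)*(-114)) = 1/(-8351/37454 + 19/28) = 1/(238899/524356) = 524356/238899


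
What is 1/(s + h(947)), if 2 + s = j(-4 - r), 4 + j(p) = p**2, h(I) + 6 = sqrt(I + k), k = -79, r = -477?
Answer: 223717/50049295221 - 2*sqrt(217)/50049295221 ≈ 4.4693e-6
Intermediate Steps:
h(I) = -6 + sqrt(-79 + I) (h(I) = -6 + sqrt(I - 79) = -6 + sqrt(-79 + I))
j(p) = -4 + p**2
s = 223723 (s = -2 + (-4 + (-4 - 1*(-477))**2) = -2 + (-4 + (-4 + 477)**2) = -2 + (-4 + 473**2) = -2 + (-4 + 223729) = -2 + 223725 = 223723)
1/(s + h(947)) = 1/(223723 + (-6 + sqrt(-79 + 947))) = 1/(223723 + (-6 + sqrt(868))) = 1/(223723 + (-6 + 2*sqrt(217))) = 1/(223717 + 2*sqrt(217))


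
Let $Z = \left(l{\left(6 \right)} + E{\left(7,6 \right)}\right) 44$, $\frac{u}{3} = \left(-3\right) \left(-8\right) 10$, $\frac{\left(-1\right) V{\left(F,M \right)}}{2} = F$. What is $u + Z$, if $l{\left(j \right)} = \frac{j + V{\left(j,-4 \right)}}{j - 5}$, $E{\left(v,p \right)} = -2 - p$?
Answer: $104$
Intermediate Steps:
$V{\left(F,M \right)} = - 2 F$
$u = 720$ ($u = 3 \left(-3\right) \left(-8\right) 10 = 3 \cdot 24 \cdot 10 = 3 \cdot 240 = 720$)
$l{\left(j \right)} = - \frac{j}{-5 + j}$ ($l{\left(j \right)} = \frac{j - 2 j}{j - 5} = \frac{\left(-1\right) j}{-5 + j} = - \frac{j}{-5 + j}$)
$Z = -616$ ($Z = \left(\left(-1\right) 6 \frac{1}{-5 + 6} - 8\right) 44 = \left(\left(-1\right) 6 \cdot 1^{-1} - 8\right) 44 = \left(\left(-1\right) 6 \cdot 1 - 8\right) 44 = \left(-6 - 8\right) 44 = \left(-14\right) 44 = -616$)
$u + Z = 720 - 616 = 104$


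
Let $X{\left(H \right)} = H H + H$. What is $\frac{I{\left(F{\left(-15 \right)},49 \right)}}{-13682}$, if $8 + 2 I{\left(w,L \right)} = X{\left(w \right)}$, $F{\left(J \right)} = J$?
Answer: $- \frac{101}{13682} \approx -0.007382$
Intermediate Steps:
$X{\left(H \right)} = H + H^{2}$ ($X{\left(H \right)} = H^{2} + H = H + H^{2}$)
$I{\left(w,L \right)} = -4 + \frac{w \left(1 + w\right)}{2}$
$\frac{I{\left(F{\left(-15 \right)},49 \right)}}{-13682} = \frac{-4 + \frac{1}{2} \left(-15\right) \left(1 - 15\right)}{-13682} = \left(-4 + \frac{1}{2} \left(-15\right) \left(-14\right)\right) \left(- \frac{1}{13682}\right) = \left(-4 + 105\right) \left(- \frac{1}{13682}\right) = 101 \left(- \frac{1}{13682}\right) = - \frac{101}{13682}$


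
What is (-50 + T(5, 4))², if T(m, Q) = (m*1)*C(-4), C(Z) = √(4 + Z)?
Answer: 2500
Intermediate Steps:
T(m, Q) = 0 (T(m, Q) = (m*1)*√(4 - 4) = m*√0 = m*0 = 0)
(-50 + T(5, 4))² = (-50 + 0)² = (-50)² = 2500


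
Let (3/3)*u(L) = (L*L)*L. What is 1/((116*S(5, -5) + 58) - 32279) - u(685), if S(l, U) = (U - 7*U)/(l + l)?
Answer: -10244591771126/31873 ≈ -3.2142e+8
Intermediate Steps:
u(L) = L³ (u(L) = (L*L)*L = L²*L = L³)
S(l, U) = -3*U/l (S(l, U) = (-6*U)/((2*l)) = (-6*U)*(1/(2*l)) = -3*U/l)
1/((116*S(5, -5) + 58) - 32279) - u(685) = 1/((116*(-3*(-5)/5) + 58) - 32279) - 1*685³ = 1/((116*(-3*(-5)*⅕) + 58) - 32279) - 1*321419125 = 1/((116*3 + 58) - 32279) - 321419125 = 1/((348 + 58) - 32279) - 321419125 = 1/(406 - 32279) - 321419125 = 1/(-31873) - 321419125 = -1/31873 - 321419125 = -10244591771126/31873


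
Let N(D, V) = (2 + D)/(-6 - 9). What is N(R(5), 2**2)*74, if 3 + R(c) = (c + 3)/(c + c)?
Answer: 74/75 ≈ 0.98667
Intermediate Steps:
R(c) = -3 + (3 + c)/(2*c) (R(c) = -3 + (c + 3)/(c + c) = -3 + (3 + c)/((2*c)) = -3 + (3 + c)*(1/(2*c)) = -3 + (3 + c)/(2*c))
N(D, V) = -2/15 - D/15 (N(D, V) = (2 + D)/(-15) = (2 + D)*(-1/15) = -2/15 - D/15)
N(R(5), 2**2)*74 = (-2/15 - (3 - 5*5)/(30*5))*74 = (-2/15 - (3 - 25)/(30*5))*74 = (-2/15 - (-22)/(30*5))*74 = (-2/15 - 1/15*(-11/5))*74 = (-2/15 + 11/75)*74 = (1/75)*74 = 74/75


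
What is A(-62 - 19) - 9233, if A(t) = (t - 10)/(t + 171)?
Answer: -831061/90 ≈ -9234.0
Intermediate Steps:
A(t) = (-10 + t)/(171 + t)
A(-62 - 19) - 9233 = (-10 + (-62 - 19))/(171 + (-62 - 19)) - 9233 = (-10 - 81)/(171 - 81) - 9233 = -91/90 - 9233 = -831061/90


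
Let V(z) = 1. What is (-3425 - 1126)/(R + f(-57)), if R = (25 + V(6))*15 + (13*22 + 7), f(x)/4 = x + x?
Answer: -4551/227 ≈ -20.048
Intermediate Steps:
f(x) = 8*x (f(x) = 4*(x + x) = 4*(2*x) = 8*x)
R = 683 (R = (25 + 1)*15 + (13*22 + 7) = 26*15 + (286 + 7) = 390 + 293 = 683)
(-3425 - 1126)/(R + f(-57)) = (-3425 - 1126)/(683 + 8*(-57)) = -4551/(683 - 456) = -4551/227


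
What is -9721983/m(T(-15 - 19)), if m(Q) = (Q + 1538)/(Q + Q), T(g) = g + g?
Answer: 220364948/245 ≈ 8.9945e+5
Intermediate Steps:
T(g) = 2*g
m(Q) = (1538 + Q)/(2*Q) (m(Q) = (1538 + Q)/((2*Q)) = (1538 + Q)*(1/(2*Q)) = (1538 + Q)/(2*Q))
-9721983/m(T(-15 - 19)) = -9721983*4*(-15 - 19)/(1538 + 2*(-15 - 19)) = -9721983*(-136/(1538 + 2*(-34))) = -9721983*(-136/(1538 - 68)) = -9721983/((1/2)*(-1/68)*1470) = -9721983/(-735/68) = -9721983*(-68/735) = 220364948/245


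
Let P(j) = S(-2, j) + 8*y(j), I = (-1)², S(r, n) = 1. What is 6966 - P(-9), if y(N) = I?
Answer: 6957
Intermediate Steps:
I = 1
y(N) = 1
P(j) = 9 (P(j) = 1 + 8*1 = 1 + 8 = 9)
6966 - P(-9) = 6966 - 1*9 = 6966 - 9 = 6957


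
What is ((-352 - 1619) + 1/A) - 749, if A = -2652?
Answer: -7213441/2652 ≈ -2720.0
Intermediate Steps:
((-352 - 1619) + 1/A) - 749 = ((-352 - 1619) + 1/(-2652)) - 749 = (-1971 - 1/2652) - 749 = -5227093/2652 - 749 = -7213441/2652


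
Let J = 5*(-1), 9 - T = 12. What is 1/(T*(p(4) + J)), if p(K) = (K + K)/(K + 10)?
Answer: 7/93 ≈ 0.075269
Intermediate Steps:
p(K) = 2*K/(10 + K) (p(K) = (2*K)/(10 + K) = 2*K/(10 + K))
T = -3 (T = 9 - 1*12 = 9 - 12 = -3)
J = -5
1/(T*(p(4) + J)) = 1/(-3*(2*4/(10 + 4) - 5)) = 1/(-3*(2*4/14 - 5)) = 1/(-3*(2*4*(1/14) - 5)) = 1/(-3*(4/7 - 5)) = 1/(-3*(-31/7)) = 1/(93/7) = 7/93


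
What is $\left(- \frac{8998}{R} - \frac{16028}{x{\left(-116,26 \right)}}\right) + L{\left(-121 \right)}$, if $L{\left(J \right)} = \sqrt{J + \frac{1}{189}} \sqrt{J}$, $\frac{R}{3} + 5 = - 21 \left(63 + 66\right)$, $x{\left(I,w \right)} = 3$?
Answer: $- \frac{7248499}{1357} - \frac{22 \sqrt{120057}}{63} \approx -5462.6$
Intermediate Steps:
$R = -8142$ ($R = -15 + 3 \left(- 21 \left(63 + 66\right)\right) = -15 + 3 \left(\left(-21\right) 129\right) = -15 + 3 \left(-2709\right) = -15 - 8127 = -8142$)
$L{\left(J \right)} = \sqrt{J} \sqrt{\frac{1}{189} + J}$ ($L{\left(J \right)} = \sqrt{J + \frac{1}{189}} \sqrt{J} = \sqrt{\frac{1}{189} + J} \sqrt{J} = \sqrt{J} \sqrt{\frac{1}{189} + J}$)
$\left(- \frac{8998}{R} - \frac{16028}{x{\left(-116,26 \right)}}\right) + L{\left(-121 \right)} = \left(- \frac{8998}{-8142} - \frac{16028}{3}\right) + \frac{\sqrt{21} \sqrt{-121} \sqrt{1 + 189 \left(-121\right)}}{63} = \left(\left(-8998\right) \left(- \frac{1}{8142}\right) - \frac{16028}{3}\right) + \frac{\sqrt{21} \cdot 11 i \sqrt{1 - 22869}}{63} = \left(\frac{4499}{4071} - \frac{16028}{3}\right) + \frac{\sqrt{21} \cdot 11 i \sqrt{-22868}}{63} = - \frac{7248499}{1357} + \frac{\sqrt{21} \cdot 11 i 2 i \sqrt{5717}}{63} = - \frac{7248499}{1357} - \frac{22 \sqrt{120057}}{63}$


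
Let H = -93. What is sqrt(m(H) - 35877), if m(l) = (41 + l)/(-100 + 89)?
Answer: I*sqrt(4340545)/11 ≈ 189.4*I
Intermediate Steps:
m(l) = -41/11 - l/11 (m(l) = (41 + l)/(-11) = (41 + l)*(-1/11) = -41/11 - l/11)
sqrt(m(H) - 35877) = sqrt((-41/11 - 1/11*(-93)) - 35877) = sqrt((-41/11 + 93/11) - 35877) = sqrt(52/11 - 35877) = sqrt(-394595/11) = I*sqrt(4340545)/11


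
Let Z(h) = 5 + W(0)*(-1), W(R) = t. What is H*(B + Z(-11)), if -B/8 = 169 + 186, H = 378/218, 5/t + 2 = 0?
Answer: -1070685/218 ≈ -4911.4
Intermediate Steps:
t = -5/2 (t = 5/(-2 + 0) = 5/(-2) = 5*(-1/2) = -5/2 ≈ -2.5000)
W(R) = -5/2
H = 189/109 (H = 378*(1/218) = 189/109 ≈ 1.7339)
Z(h) = 15/2 (Z(h) = 5 - 5/2*(-1) = 5 + 5/2 = 15/2)
B = -2840 (B = -8*(169 + 186) = -8*355 = -2840)
H*(B + Z(-11)) = 189*(-2840 + 15/2)/109 = (189/109)*(-5665/2) = -1070685/218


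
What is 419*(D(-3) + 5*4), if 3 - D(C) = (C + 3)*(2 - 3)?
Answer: 9637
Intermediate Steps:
D(C) = 6 + C (D(C) = 3 - (C + 3)*(2 - 3) = 3 - (3 + C)*(-1) = 3 - (-3 - C) = 3 + (3 + C) = 6 + C)
419*(D(-3) + 5*4) = 419*((6 - 3) + 5*4) = 419*(3 + 20) = 419*23 = 9637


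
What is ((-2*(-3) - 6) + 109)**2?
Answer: 11881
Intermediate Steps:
((-2*(-3) - 6) + 109)**2 = ((6 - 6) + 109)**2 = (0 + 109)**2 = 109**2 = 11881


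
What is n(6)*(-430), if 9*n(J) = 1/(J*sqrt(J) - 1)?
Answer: -2/9 - 4*sqrt(6)/3 ≈ -3.4882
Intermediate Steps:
n(J) = 1/(9*(-1 + J**(3/2))) (n(J) = 1/(9*(J*sqrt(J) - 1)) = 1/(9*(J**(3/2) - 1)) = 1/(9*(-1 + J**(3/2))))
n(6)*(-430) = (1/(9*(-1 + 6**(3/2))))*(-430) = (1/(9*(-1 + 6*sqrt(6))))*(-430) = -430/(9*(-1 + 6*sqrt(6)))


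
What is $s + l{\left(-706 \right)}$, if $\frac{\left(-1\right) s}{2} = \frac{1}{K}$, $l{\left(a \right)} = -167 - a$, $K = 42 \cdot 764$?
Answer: $\frac{8647715}{16044} \approx 539.0$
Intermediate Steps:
$K = 32088$
$s = - \frac{1}{16044}$ ($s = - \frac{2}{32088} = \left(-2\right) \frac{1}{32088} = - \frac{1}{16044} \approx -6.2329 \cdot 10^{-5}$)
$s + l{\left(-706 \right)} = - \frac{1}{16044} - -539 = - \frac{1}{16044} + \left(-167 + 706\right) = - \frac{1}{16044} + 539 = \frac{8647715}{16044}$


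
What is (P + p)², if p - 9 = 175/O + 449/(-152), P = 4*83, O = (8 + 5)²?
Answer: 75869796446929/659873344 ≈ 1.1498e+5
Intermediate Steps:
O = 169 (O = 13² = 169)
P = 332
p = 181911/25688 (p = 9 + (175/169 + 449/(-152)) = 9 + (175*(1/169) + 449*(-1/152)) = 9 + (175/169 - 449/152) = 9 - 49281/25688 = 181911/25688 ≈ 7.0816)
(P + p)² = (332 + 181911/25688)² = (8710327/25688)² = 75869796446929/659873344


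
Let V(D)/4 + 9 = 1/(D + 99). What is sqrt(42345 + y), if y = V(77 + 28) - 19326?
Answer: sqrt(59778834)/51 ≈ 151.60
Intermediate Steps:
V(D) = -36 + 4/(99 + D) (V(D) = -36 + 4/(D + 99) = -36 + 4/(99 + D))
y = -987461/51 (y = 4*(-890 - 9*(77 + 28))/(99 + (77 + 28)) - 19326 = 4*(-890 - 9*105)/(99 + 105) - 19326 = 4*(-890 - 945)/204 - 19326 = 4*(1/204)*(-1835) - 19326 = -1835/51 - 19326 = -987461/51 ≈ -19362.)
sqrt(42345 + y) = sqrt(42345 - 987461/51) = sqrt(1172134/51) = sqrt(59778834)/51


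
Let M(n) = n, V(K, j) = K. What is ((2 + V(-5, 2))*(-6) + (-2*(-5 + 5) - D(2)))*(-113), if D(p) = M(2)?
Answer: -1808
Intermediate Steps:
D(p) = 2
((2 + V(-5, 2))*(-6) + (-2*(-5 + 5) - D(2)))*(-113) = ((2 - 5)*(-6) + (-2*(-5 + 5) - 1*2))*(-113) = (-3*(-6) + (-2*0 - 2))*(-113) = (18 + (0 - 2))*(-113) = (18 - 2)*(-113) = 16*(-113) = -1808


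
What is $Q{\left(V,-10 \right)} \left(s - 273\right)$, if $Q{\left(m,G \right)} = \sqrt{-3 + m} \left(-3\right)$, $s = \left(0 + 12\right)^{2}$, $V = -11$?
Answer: $387 i \sqrt{14} \approx 1448.0 i$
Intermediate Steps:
$s = 144$ ($s = 12^{2} = 144$)
$Q{\left(m,G \right)} = - 3 \sqrt{-3 + m}$
$Q{\left(V,-10 \right)} \left(s - 273\right) = - 3 \sqrt{-3 - 11} \left(144 - 273\right) = - 3 \sqrt{-14} \left(-129\right) = - 3 i \sqrt{14} \left(-129\right) = 387 i \sqrt{14}$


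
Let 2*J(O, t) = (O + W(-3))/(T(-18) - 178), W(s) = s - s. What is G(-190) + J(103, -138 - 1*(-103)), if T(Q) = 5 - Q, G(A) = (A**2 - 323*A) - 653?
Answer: 30013167/310 ≈ 96817.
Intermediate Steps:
G(A) = -653 + A**2 - 323*A
W(s) = 0
J(O, t) = -O/310 (J(O, t) = ((O + 0)/((5 - 1*(-18)) - 178))/2 = (O/((5 + 18) - 178))/2 = (O/(23 - 178))/2 = (O/(-155))/2 = (O*(-1/155))/2 = (-O/155)/2 = -O/310)
G(-190) + J(103, -138 - 1*(-103)) = (-653 + (-190)**2 - 323*(-190)) - 1/310*103 = (-653 + 36100 + 61370) - 103/310 = 96817 - 103/310 = 30013167/310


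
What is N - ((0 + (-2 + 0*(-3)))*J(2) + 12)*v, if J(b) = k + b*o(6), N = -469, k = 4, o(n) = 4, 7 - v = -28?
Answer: -49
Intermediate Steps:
v = 35 (v = 7 - 1*(-28) = 7 + 28 = 35)
J(b) = 4 + 4*b (J(b) = 4 + b*4 = 4 + 4*b)
N - ((0 + (-2 + 0*(-3)))*J(2) + 12)*v = -469 - ((0 + (-2 + 0*(-3)))*(4 + 4*2) + 12)*35 = -469 - ((0 + (-2 + 0))*(4 + 8) + 12)*35 = -469 - ((0 - 2)*12 + 12)*35 = -469 - (-2*12 + 12)*35 = -469 - (-24 + 12)*35 = -469 - (-12)*35 = -469 - 1*(-420) = -469 + 420 = -49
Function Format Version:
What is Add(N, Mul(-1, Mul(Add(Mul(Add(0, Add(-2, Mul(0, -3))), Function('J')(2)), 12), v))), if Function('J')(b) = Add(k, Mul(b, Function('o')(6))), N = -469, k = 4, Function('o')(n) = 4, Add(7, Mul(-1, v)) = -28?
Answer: -49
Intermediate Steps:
v = 35 (v = Add(7, Mul(-1, -28)) = Add(7, 28) = 35)
Function('J')(b) = Add(4, Mul(4, b)) (Function('J')(b) = Add(4, Mul(b, 4)) = Add(4, Mul(4, b)))
Add(N, Mul(-1, Mul(Add(Mul(Add(0, Add(-2, Mul(0, -3))), Function('J')(2)), 12), v))) = Add(-469, Mul(-1, Mul(Add(Mul(Add(0, Add(-2, Mul(0, -3))), Add(4, Mul(4, 2))), 12), 35))) = Add(-469, Mul(-1, Mul(Add(Mul(Add(0, Add(-2, 0)), Add(4, 8)), 12), 35))) = Add(-469, Mul(-1, Mul(Add(Mul(Add(0, -2), 12), 12), 35))) = Add(-469, Mul(-1, Mul(Add(Mul(-2, 12), 12), 35))) = Add(-469, Mul(-1, Mul(Add(-24, 12), 35))) = Add(-469, Mul(-1, Mul(-12, 35))) = Add(-469, Mul(-1, -420)) = Add(-469, 420) = -49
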